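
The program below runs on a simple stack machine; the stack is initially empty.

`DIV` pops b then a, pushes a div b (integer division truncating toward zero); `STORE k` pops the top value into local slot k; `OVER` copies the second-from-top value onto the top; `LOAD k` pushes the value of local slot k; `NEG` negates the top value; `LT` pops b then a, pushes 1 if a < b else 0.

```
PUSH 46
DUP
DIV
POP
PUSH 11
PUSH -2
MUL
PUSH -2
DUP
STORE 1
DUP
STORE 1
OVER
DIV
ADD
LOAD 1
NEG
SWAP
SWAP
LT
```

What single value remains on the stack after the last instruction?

1

PUSH 46 -> 46
DUP     -> 46 46
DIV     -> 1
POP     -> (empty)
PUSH 11 -> 11
PUSH -2 -> 11 -2
MUL     -> -22
PUSH -2 -> -22 -2
DUP     -> -22 -2 -2
STORE 1 -> -22 -2
DUP     -> -22 -2 -2
STORE 1 -> -22 -2
OVER    -> -22 -2 -22
DIV     -> -22 0
ADD     -> -22
LOAD 1  -> -22 -2
NEG     -> -22 2
SWAP    -> 2 -22
SWAP    -> -22 2
LT      -> 1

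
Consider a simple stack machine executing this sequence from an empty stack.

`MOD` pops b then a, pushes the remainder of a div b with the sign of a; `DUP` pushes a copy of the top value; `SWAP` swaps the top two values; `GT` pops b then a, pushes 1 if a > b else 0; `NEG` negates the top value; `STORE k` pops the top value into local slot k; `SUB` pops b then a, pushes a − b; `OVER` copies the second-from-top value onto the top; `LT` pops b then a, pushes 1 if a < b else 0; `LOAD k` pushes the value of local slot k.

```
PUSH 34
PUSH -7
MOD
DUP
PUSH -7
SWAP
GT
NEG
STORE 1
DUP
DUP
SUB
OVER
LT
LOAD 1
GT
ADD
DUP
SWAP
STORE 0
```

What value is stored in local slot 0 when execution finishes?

PUSH 34 : [34]
PUSH -7 : [34, -7]
MOD     : [6]
DUP     : [6, 6]
PUSH -7 : [6, 6, -7]
SWAP    : [6, -7, 6]
GT      : [6, 0]
NEG     : [6, 0]
STORE 1 : [6]
DUP     : [6, 6]
DUP     : [6, 6, 6]
SUB     : [6, 0]
OVER    : [6, 0, 6]
LT      : [6, 1]
LOAD 1  : [6, 1, 0]
GT      : [6, 1]
ADD     : [7]
DUP     : [7, 7]
SWAP    : [7, 7]
STORE 0 : [7]

7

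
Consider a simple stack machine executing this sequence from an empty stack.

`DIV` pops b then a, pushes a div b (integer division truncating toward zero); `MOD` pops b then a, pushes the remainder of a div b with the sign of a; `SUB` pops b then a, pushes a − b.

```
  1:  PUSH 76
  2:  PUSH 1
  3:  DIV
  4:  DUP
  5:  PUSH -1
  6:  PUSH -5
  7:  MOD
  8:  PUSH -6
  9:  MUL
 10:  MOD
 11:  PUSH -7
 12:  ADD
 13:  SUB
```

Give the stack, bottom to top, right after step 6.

PUSH 76  [76]
PUSH 1   [76, 1]
DIV      [76]
DUP      [76, 76]
PUSH -1  [76, 76, -1]
PUSH -5  [76, 76, -1, -5]

[76, 76, -1, -5]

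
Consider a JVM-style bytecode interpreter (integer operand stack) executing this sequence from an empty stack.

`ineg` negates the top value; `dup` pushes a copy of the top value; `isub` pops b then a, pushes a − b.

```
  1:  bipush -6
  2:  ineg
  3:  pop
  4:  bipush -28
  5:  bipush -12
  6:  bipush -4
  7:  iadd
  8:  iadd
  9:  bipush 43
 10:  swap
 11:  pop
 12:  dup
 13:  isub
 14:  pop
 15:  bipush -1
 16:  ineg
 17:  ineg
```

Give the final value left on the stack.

-1

bipush -6   [-6]
ineg        [6]
pop         []
bipush -28  [-28]
bipush -12  [-28, -12]
bipush -4   [-28, -12, -4]
iadd        [-28, -16]
iadd        [-44]
bipush 43   [-44, 43]
swap        [43, -44]
pop         [43]
dup         [43, 43]
isub        [0]
pop         []
bipush -1   [-1]
ineg        [1]
ineg        [-1]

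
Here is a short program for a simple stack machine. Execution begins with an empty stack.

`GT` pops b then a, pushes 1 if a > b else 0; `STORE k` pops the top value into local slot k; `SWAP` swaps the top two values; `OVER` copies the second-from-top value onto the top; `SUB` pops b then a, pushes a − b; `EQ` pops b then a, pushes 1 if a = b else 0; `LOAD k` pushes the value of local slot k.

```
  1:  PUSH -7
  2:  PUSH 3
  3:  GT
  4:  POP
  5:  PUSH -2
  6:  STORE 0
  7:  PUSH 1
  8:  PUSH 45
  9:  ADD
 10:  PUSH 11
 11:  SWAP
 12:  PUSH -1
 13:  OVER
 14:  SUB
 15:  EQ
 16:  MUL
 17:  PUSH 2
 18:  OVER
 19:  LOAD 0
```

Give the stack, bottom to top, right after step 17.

[0, 2]

PUSH -7 → -7
PUSH 3  → -7 3
GT      → 0
POP     → (empty)
PUSH -2 → -2
STORE 0 → (empty)
PUSH 1  → 1
PUSH 45 → 1 45
ADD     → 46
PUSH 11 → 46 11
SWAP    → 11 46
PUSH -1 → 11 46 -1
OVER    → 11 46 -1 46
SUB     → 11 46 -47
EQ      → 11 0
MUL     → 0
PUSH 2  → 0 2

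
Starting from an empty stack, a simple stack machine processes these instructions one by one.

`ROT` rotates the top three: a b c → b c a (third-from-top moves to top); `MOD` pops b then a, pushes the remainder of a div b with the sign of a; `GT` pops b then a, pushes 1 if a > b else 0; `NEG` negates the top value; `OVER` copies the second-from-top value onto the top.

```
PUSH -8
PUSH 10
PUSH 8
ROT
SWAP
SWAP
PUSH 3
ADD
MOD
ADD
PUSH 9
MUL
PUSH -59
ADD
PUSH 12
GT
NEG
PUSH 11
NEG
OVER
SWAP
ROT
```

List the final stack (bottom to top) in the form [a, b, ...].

[-1, -11, -1]

PUSH -8   -8
PUSH 10   -8 10
PUSH 8    -8 10 8
ROT       10 8 -8
SWAP      10 -8 8
SWAP      10 8 -8
PUSH 3    10 8 -8 3
ADD       10 8 -5
MOD       10 3
ADD       13
PUSH 9    13 9
MUL       117
PUSH -59  117 -59
ADD       58
PUSH 12   58 12
GT        1
NEG       -1
PUSH 11   -1 11
NEG       -1 -11
OVER      -1 -11 -1
SWAP      -1 -1 -11
ROT       -1 -11 -1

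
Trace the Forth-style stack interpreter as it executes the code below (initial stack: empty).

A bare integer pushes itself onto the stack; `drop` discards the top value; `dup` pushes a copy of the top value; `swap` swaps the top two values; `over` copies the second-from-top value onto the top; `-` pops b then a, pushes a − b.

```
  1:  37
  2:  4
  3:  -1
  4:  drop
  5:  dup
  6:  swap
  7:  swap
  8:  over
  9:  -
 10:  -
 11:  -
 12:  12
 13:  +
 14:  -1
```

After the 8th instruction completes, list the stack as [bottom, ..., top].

37    37
4     37 4
-1    37 4 -1
drop  37 4
dup   37 4 4
swap  37 4 4
swap  37 4 4
over  37 4 4 4

[37, 4, 4, 4]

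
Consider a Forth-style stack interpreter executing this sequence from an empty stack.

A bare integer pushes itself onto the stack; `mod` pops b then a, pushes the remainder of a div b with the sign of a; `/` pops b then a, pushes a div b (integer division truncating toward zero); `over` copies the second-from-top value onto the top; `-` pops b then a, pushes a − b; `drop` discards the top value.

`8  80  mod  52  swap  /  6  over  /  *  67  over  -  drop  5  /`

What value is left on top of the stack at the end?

1

8     [8]
80    [8, 80]
mod   [8]
52    [8, 52]
swap  [52, 8]
/     [6]
6     [6, 6]
over  [6, 6, 6]
/     [6, 1]
*     [6]
67    [6, 67]
over  [6, 67, 6]
-     [6, 61]
drop  [6]
5     [6, 5]
/     [1]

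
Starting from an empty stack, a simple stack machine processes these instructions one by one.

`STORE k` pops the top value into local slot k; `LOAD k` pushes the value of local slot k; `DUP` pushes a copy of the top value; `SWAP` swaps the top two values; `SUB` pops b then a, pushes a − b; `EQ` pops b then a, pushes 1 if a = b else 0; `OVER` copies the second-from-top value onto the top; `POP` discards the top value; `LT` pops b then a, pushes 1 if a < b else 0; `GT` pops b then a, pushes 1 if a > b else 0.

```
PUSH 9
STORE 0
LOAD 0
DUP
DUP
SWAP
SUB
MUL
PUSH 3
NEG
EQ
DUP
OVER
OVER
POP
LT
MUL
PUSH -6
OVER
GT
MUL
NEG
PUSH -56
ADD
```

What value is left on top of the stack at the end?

PUSH 9   -> [9]
STORE 0  -> []
LOAD 0   -> [9]
DUP      -> [9, 9]
DUP      -> [9, 9, 9]
SWAP     -> [9, 9, 9]
SUB      -> [9, 0]
MUL      -> [0]
PUSH 3   -> [0, 3]
NEG      -> [0, -3]
EQ       -> [0]
DUP      -> [0, 0]
OVER     -> [0, 0, 0]
OVER     -> [0, 0, 0, 0]
POP      -> [0, 0, 0]
LT       -> [0, 0]
MUL      -> [0]
PUSH -6  -> [0, -6]
OVER     -> [0, -6, 0]
GT       -> [0, 0]
MUL      -> [0]
NEG      -> [0]
PUSH -56 -> [0, -56]
ADD      -> [-56]

-56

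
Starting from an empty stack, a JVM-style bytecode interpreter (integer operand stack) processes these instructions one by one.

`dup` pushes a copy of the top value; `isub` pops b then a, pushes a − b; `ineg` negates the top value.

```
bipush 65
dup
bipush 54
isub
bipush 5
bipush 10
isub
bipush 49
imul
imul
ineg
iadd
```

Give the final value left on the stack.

2760

bipush 65 → 65
dup       → 65 65
bipush 54 → 65 65 54
isub      → 65 11
bipush 5  → 65 11 5
bipush 10 → 65 11 5 10
isub      → 65 11 -5
bipush 49 → 65 11 -5 49
imul      → 65 11 -245
imul      → 65 -2695
ineg      → 65 2695
iadd      → 2760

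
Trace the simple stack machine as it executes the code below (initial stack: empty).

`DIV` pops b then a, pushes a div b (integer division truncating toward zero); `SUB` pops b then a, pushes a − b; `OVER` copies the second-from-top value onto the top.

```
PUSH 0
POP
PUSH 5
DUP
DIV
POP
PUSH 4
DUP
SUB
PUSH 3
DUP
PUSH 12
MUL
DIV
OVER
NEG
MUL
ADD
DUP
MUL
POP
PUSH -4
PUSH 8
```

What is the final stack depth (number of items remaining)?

PUSH 0  : 0
POP     : (empty)
PUSH 5  : 5
DUP     : 5 5
DIV     : 1
POP     : (empty)
PUSH 4  : 4
DUP     : 4 4
SUB     : 0
PUSH 3  : 0 3
DUP     : 0 3 3
PUSH 12 : 0 3 3 12
MUL     : 0 3 36
DIV     : 0 0
OVER    : 0 0 0
NEG     : 0 0 0
MUL     : 0 0
ADD     : 0
DUP     : 0 0
MUL     : 0
POP     : (empty)
PUSH -4 : -4
PUSH 8  : -4 8

2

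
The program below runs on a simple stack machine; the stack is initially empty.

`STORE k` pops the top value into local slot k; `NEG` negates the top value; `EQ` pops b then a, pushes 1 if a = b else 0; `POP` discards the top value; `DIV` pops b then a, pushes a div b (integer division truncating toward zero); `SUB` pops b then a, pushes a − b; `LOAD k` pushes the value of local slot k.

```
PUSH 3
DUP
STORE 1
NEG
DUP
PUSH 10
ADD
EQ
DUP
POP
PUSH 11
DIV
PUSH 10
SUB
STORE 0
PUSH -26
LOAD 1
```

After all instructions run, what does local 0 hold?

-10

PUSH 3   -> [3]
DUP      -> [3, 3]
STORE 1  -> [3]
NEG      -> [-3]
DUP      -> [-3, -3]
PUSH 10  -> [-3, -3, 10]
ADD      -> [-3, 7]
EQ       -> [0]
DUP      -> [0, 0]
POP      -> [0]
PUSH 11  -> [0, 11]
DIV      -> [0]
PUSH 10  -> [0, 10]
SUB      -> [-10]
STORE 0  -> []
PUSH -26 -> [-26]
LOAD 1   -> [-26, 3]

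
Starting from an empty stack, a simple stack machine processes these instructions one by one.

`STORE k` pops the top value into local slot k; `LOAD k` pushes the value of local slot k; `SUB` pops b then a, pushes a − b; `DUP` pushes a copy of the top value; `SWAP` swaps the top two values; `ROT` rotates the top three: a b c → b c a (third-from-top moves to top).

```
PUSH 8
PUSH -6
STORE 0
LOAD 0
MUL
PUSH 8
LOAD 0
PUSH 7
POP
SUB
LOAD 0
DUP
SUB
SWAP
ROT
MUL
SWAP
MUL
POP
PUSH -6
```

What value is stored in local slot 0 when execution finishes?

PUSH 8  : [8]
PUSH -6 : [8, -6]
STORE 0 : [8]
LOAD 0  : [8, -6]
MUL     : [-48]
PUSH 8  : [-48, 8]
LOAD 0  : [-48, 8, -6]
PUSH 7  : [-48, 8, -6, 7]
POP     : [-48, 8, -6]
SUB     : [-48, 14]
LOAD 0  : [-48, 14, -6]
DUP     : [-48, 14, -6, -6]
SUB     : [-48, 14, 0]
SWAP    : [-48, 0, 14]
ROT     : [0, 14, -48]
MUL     : [0, -672]
SWAP    : [-672, 0]
MUL     : [0]
POP     : []
PUSH -6 : [-6]

-6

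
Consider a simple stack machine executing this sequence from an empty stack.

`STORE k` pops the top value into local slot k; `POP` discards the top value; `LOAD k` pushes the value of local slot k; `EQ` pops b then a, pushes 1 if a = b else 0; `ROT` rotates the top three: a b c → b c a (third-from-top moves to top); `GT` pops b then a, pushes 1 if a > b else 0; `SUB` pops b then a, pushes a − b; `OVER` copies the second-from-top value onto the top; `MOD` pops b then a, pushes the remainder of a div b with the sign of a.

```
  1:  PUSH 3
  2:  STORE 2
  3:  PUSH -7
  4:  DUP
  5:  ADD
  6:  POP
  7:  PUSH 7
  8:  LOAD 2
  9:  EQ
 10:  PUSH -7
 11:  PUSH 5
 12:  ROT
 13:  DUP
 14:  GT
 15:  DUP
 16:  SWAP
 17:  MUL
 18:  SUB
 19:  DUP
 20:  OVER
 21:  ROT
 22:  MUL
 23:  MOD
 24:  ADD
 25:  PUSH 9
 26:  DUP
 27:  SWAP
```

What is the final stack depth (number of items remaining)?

PUSH 3   [3]
STORE 2  []
PUSH -7  [-7]
DUP      [-7, -7]
ADD      [-14]
POP      []
PUSH 7   [7]
LOAD 2   [7, 3]
EQ       [0]
PUSH -7  [0, -7]
PUSH 5   [0, -7, 5]
ROT      [-7, 5, 0]
DUP      [-7, 5, 0, 0]
GT       [-7, 5, 0]
DUP      [-7, 5, 0, 0]
SWAP     [-7, 5, 0, 0]
MUL      [-7, 5, 0]
SUB      [-7, 5]
DUP      [-7, 5, 5]
OVER     [-7, 5, 5, 5]
ROT      [-7, 5, 5, 5]
MUL      [-7, 5, 25]
MOD      [-7, 5]
ADD      [-2]
PUSH 9   [-2, 9]
DUP      [-2, 9, 9]
SWAP     [-2, 9, 9]

3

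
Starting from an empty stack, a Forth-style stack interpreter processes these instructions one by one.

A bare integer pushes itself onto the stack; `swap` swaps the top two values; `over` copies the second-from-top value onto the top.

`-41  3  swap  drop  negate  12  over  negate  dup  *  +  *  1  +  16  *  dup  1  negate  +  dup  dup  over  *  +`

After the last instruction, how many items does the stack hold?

-41    → [-41]
3      → [-41, 3]
swap   → [3, -41]
drop   → [3]
negate → [-3]
12     → [-3, 12]
over   → [-3, 12, -3]
negate → [-3, 12, 3]
dup    → [-3, 12, 3, 3]
*      → [-3, 12, 9]
+      → [-3, 21]
*      → [-63]
1      → [-63, 1]
+      → [-62]
16     → [-62, 16]
*      → [-992]
dup    → [-992, -992]
1      → [-992, -992, 1]
negate → [-992, -992, -1]
+      → [-992, -993]
dup    → [-992, -993, -993]
dup    → [-992, -993, -993, -993]
over   → [-992, -993, -993, -993, -993]
*      → [-992, -993, -993, 986049]
+      → [-992, -993, 985056]

3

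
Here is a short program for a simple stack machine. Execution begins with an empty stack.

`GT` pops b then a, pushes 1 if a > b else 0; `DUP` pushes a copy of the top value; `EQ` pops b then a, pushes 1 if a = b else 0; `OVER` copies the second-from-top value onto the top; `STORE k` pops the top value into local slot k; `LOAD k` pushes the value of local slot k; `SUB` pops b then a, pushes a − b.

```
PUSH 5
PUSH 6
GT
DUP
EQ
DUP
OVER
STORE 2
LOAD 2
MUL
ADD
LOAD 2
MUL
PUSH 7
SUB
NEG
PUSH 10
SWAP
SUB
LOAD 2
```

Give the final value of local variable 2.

1

PUSH 5  -> [5]
PUSH 6  -> [5, 6]
GT      -> [0]
DUP     -> [0, 0]
EQ      -> [1]
DUP     -> [1, 1]
OVER    -> [1, 1, 1]
STORE 2 -> [1, 1]
LOAD 2  -> [1, 1, 1]
MUL     -> [1, 1]
ADD     -> [2]
LOAD 2  -> [2, 1]
MUL     -> [2]
PUSH 7  -> [2, 7]
SUB     -> [-5]
NEG     -> [5]
PUSH 10 -> [5, 10]
SWAP    -> [10, 5]
SUB     -> [5]
LOAD 2  -> [5, 1]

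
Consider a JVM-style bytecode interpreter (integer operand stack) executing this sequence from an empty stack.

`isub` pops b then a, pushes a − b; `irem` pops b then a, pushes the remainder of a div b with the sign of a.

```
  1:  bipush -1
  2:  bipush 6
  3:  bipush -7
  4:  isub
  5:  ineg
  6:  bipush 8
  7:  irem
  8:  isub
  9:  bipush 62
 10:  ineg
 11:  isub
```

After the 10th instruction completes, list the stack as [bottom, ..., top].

[4, -62]

bipush -1 : -1
bipush 6  : -1 6
bipush -7 : -1 6 -7
isub      : -1 13
ineg      : -1 -13
bipush 8  : -1 -13 8
irem      : -1 -5
isub      : 4
bipush 62 : 4 62
ineg      : 4 -62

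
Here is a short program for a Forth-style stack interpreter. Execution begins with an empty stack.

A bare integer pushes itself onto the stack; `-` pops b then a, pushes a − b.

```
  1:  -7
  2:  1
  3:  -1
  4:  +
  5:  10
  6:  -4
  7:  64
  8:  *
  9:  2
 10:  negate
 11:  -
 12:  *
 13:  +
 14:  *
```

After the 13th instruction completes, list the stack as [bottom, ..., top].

[-7, -2540]

-7     : [-7]
1      : [-7, 1]
-1     : [-7, 1, -1]
+      : [-7, 0]
10     : [-7, 0, 10]
-4     : [-7, 0, 10, -4]
64     : [-7, 0, 10, -4, 64]
*      : [-7, 0, 10, -256]
2      : [-7, 0, 10, -256, 2]
negate : [-7, 0, 10, -256, -2]
-      : [-7, 0, 10, -254]
*      : [-7, 0, -2540]
+      : [-7, -2540]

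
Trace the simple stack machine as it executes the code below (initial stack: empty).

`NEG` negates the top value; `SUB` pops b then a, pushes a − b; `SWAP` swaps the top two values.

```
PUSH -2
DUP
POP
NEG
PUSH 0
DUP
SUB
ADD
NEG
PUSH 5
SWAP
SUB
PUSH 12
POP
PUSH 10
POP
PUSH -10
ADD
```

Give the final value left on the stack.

-3

PUSH -2  → [-2]
DUP      → [-2, -2]
POP      → [-2]
NEG      → [2]
PUSH 0   → [2, 0]
DUP      → [2, 0, 0]
SUB      → [2, 0]
ADD      → [2]
NEG      → [-2]
PUSH 5   → [-2, 5]
SWAP     → [5, -2]
SUB      → [7]
PUSH 12  → [7, 12]
POP      → [7]
PUSH 10  → [7, 10]
POP      → [7]
PUSH -10 → [7, -10]
ADD      → [-3]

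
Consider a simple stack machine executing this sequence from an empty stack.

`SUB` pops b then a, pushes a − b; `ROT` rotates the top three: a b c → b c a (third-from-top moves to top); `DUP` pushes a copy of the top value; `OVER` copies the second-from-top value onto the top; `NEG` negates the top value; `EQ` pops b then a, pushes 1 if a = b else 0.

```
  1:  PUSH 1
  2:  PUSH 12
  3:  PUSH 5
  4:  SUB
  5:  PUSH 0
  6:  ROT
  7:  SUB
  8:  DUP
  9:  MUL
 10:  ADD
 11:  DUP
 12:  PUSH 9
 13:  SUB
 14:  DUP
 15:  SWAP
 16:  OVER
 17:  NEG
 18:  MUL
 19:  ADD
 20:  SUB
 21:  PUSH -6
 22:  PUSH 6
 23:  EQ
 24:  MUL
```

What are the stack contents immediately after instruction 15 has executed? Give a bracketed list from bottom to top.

[8, -1, -1]

PUSH 1  : 1
PUSH 12 : 1 12
PUSH 5  : 1 12 5
SUB     : 1 7
PUSH 0  : 1 7 0
ROT     : 7 0 1
SUB     : 7 -1
DUP     : 7 -1 -1
MUL     : 7 1
ADD     : 8
DUP     : 8 8
PUSH 9  : 8 8 9
SUB     : 8 -1
DUP     : 8 -1 -1
SWAP    : 8 -1 -1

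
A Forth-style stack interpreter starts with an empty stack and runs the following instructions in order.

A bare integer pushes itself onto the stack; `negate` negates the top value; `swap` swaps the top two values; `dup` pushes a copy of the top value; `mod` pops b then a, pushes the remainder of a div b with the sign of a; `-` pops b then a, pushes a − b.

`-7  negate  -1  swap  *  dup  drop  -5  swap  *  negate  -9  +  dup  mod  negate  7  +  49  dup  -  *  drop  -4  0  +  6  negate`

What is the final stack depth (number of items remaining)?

-7     : [-7]
negate : [7]
-1     : [7, -1]
swap   : [-1, 7]
*      : [-7]
dup    : [-7, -7]
drop   : [-7]
-5     : [-7, -5]
swap   : [-5, -7]
*      : [35]
negate : [-35]
-9     : [-35, -9]
+      : [-44]
dup    : [-44, -44]
mod    : [0]
negate : [0]
7      : [0, 7]
+      : [7]
49     : [7, 49]
dup    : [7, 49, 49]
-      : [7, 0]
*      : [0]
drop   : []
-4     : [-4]
0      : [-4, 0]
+      : [-4]
6      : [-4, 6]
negate : [-4, -6]

2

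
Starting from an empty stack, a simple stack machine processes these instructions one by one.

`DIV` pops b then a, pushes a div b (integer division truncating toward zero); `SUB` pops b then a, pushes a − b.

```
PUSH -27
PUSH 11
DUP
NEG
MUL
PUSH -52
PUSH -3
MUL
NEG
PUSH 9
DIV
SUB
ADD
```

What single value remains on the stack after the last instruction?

PUSH -27 : -27
PUSH 11  : -27 11
DUP      : -27 11 11
NEG      : -27 11 -11
MUL      : -27 -121
PUSH -52 : -27 -121 -52
PUSH -3  : -27 -121 -52 -3
MUL      : -27 -121 156
NEG      : -27 -121 -156
PUSH 9   : -27 -121 -156 9
DIV      : -27 -121 -17
SUB      : -27 -104
ADD      : -131

-131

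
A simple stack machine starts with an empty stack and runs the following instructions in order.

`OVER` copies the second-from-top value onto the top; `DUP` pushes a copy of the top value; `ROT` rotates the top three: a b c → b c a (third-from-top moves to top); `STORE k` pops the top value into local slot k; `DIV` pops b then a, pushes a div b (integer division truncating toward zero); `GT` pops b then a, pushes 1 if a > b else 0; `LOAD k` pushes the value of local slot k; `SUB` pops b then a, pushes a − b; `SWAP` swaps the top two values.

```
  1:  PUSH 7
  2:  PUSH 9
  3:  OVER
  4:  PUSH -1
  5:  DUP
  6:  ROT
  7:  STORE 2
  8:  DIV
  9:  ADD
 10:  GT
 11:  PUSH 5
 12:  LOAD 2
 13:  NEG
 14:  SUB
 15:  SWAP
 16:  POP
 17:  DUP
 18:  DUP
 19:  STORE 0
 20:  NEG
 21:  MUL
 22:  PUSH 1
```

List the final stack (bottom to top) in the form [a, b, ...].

PUSH 7  → [7]
PUSH 9  → [7, 9]
OVER    → [7, 9, 7]
PUSH -1 → [7, 9, 7, -1]
DUP     → [7, 9, 7, -1, -1]
ROT     → [7, 9, -1, -1, 7]
STORE 2 → [7, 9, -1, -1]
DIV     → [7, 9, 1]
ADD     → [7, 10]
GT      → [0]
PUSH 5  → [0, 5]
LOAD 2  → [0, 5, 7]
NEG     → [0, 5, -7]
SUB     → [0, 12]
SWAP    → [12, 0]
POP     → [12]
DUP     → [12, 12]
DUP     → [12, 12, 12]
STORE 0 → [12, 12]
NEG     → [12, -12]
MUL     → [-144]
PUSH 1  → [-144, 1]

[-144, 1]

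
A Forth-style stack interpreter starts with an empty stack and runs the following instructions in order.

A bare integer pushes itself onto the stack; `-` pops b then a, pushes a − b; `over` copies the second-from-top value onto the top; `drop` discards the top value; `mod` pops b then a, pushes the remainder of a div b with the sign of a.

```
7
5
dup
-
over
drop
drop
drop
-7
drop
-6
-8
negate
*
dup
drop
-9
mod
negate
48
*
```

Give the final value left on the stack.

7      → 7
5      → 7 5
dup    → 7 5 5
-      → 7 0
over   → 7 0 7
drop   → 7 0
drop   → 7
drop   → (empty)
-7     → -7
drop   → (empty)
-6     → -6
-8     → -6 -8
negate → -6 8
*      → -48
dup    → -48 -48
drop   → -48
-9     → -48 -9
mod    → -3
negate → 3
48     → 3 48
*      → 144

144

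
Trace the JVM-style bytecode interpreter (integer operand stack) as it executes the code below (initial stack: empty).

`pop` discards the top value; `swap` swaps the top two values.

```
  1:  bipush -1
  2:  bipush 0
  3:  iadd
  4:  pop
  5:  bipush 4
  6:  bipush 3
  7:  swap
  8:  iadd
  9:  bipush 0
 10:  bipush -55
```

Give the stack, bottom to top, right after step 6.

bipush -1 : -1
bipush 0  : -1 0
iadd      : -1
pop       : (empty)
bipush 4  : 4
bipush 3  : 4 3

[4, 3]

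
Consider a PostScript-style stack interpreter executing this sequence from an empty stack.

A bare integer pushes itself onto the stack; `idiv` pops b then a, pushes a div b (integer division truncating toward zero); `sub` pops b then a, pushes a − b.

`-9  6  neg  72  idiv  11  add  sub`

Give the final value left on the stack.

-20

-9    -9
6     -9 6
neg   -9 -6
72    -9 -6 72
idiv  -9 0
11    -9 0 11
add   -9 11
sub   -20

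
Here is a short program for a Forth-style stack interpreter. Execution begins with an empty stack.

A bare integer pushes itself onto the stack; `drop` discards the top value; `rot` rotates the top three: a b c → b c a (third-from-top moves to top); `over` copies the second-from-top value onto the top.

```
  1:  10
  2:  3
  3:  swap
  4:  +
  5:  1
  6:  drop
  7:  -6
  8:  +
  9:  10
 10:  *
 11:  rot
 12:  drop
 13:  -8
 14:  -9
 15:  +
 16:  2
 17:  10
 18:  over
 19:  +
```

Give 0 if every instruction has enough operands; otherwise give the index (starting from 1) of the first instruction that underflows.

11

10   → [10]
3    → [10, 3]
swap → [3, 10]
+    → [13]
1    → [13, 1]
drop → [13]
-6   → [13, -6]
+    → [7]
10   → [7, 10]
*    → [70]
rot  — needs 3 operands, stack has 1 → underflow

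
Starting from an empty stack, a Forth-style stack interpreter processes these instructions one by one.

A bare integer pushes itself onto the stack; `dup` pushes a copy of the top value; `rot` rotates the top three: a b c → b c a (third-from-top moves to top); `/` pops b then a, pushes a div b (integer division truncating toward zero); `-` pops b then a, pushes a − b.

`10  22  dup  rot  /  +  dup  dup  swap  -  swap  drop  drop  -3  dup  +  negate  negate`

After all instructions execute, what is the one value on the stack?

10     → 10
22     → 10 22
dup    → 10 22 22
rot    → 22 22 10
/      → 22 2
+      → 24
dup    → 24 24
dup    → 24 24 24
swap   → 24 24 24
-      → 24 0
swap   → 0 24
drop   → 0
drop   → (empty)
-3     → -3
dup    → -3 -3
+      → -6
negate → 6
negate → -6

-6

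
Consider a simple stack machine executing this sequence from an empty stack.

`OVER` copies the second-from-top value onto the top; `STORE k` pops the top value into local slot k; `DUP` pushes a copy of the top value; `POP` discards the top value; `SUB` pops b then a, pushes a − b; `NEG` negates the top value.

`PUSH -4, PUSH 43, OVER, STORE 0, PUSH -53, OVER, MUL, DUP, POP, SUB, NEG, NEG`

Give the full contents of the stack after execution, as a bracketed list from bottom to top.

PUSH -4  -> [-4]
PUSH 43  -> [-4, 43]
OVER     -> [-4, 43, -4]
STORE 0  -> [-4, 43]
PUSH -53 -> [-4, 43, -53]
OVER     -> [-4, 43, -53, 43]
MUL      -> [-4, 43, -2279]
DUP      -> [-4, 43, -2279, -2279]
POP      -> [-4, 43, -2279]
SUB      -> [-4, 2322]
NEG      -> [-4, -2322]
NEG      -> [-4, 2322]

[-4, 2322]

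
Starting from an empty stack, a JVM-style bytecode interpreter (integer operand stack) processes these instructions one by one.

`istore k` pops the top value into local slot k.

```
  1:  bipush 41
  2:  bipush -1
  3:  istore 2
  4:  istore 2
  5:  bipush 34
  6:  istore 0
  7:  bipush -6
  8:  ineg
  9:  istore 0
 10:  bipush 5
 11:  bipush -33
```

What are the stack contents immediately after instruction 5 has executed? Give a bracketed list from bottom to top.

bipush 41 → [41]
bipush -1 → [41, -1]
istore 2  → [41]
istore 2  → []
bipush 34 → [34]

[34]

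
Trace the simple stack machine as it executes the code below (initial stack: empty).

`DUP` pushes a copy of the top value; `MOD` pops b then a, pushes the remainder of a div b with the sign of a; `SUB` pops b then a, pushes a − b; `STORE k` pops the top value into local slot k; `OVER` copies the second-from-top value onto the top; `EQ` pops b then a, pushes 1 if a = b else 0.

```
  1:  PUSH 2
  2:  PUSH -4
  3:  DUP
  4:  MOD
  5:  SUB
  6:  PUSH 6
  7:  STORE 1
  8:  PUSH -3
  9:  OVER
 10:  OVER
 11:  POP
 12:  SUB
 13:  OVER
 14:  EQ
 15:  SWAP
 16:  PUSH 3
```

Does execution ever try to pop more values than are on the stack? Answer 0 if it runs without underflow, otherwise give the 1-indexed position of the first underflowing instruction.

0

PUSH 2  -> [2]
PUSH -4 -> [2, -4]
DUP     -> [2, -4, -4]
MOD     -> [2, 0]
SUB     -> [2]
PUSH 6  -> [2, 6]
STORE 1 -> [2]
PUSH -3 -> [2, -3]
OVER    -> [2, -3, 2]
OVER    -> [2, -3, 2, -3]
POP     -> [2, -3, 2]
SUB     -> [2, -5]
OVER    -> [2, -5, 2]
EQ      -> [2, 0]
SWAP    -> [0, 2]
PUSH 3  -> [0, 2, 3]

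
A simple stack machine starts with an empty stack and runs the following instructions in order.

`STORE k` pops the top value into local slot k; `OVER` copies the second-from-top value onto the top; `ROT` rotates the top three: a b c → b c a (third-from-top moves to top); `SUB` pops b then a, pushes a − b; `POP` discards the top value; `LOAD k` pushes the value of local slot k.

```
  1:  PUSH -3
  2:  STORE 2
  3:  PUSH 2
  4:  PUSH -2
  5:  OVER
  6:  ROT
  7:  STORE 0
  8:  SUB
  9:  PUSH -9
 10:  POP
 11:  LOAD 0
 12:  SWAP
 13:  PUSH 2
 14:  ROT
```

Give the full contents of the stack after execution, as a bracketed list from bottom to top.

PUSH -3 : [-3]
STORE 2 : []
PUSH 2  : [2]
PUSH -2 : [2, -2]
OVER    : [2, -2, 2]
ROT     : [-2, 2, 2]
STORE 0 : [-2, 2]
SUB     : [-4]
PUSH -9 : [-4, -9]
POP     : [-4]
LOAD 0  : [-4, 2]
SWAP    : [2, -4]
PUSH 2  : [2, -4, 2]
ROT     : [-4, 2, 2]

[-4, 2, 2]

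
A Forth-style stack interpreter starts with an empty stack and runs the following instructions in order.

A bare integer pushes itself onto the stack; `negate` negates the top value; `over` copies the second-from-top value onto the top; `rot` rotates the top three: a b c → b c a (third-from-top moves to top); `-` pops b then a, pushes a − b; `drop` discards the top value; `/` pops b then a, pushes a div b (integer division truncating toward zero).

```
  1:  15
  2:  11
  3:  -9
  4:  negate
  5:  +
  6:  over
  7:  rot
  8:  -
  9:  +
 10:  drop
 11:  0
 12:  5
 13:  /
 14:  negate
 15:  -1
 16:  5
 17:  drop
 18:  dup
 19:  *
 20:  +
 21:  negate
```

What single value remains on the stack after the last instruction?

-1

15     → [15]
11     → [15, 11]
-9     → [15, 11, -9]
negate → [15, 11, 9]
+      → [15, 20]
over   → [15, 20, 15]
rot    → [20, 15, 15]
-      → [20, 0]
+      → [20]
drop   → []
0      → [0]
5      → [0, 5]
/      → [0]
negate → [0]
-1     → [0, -1]
5      → [0, -1, 5]
drop   → [0, -1]
dup    → [0, -1, -1]
*      → [0, 1]
+      → [1]
negate → [-1]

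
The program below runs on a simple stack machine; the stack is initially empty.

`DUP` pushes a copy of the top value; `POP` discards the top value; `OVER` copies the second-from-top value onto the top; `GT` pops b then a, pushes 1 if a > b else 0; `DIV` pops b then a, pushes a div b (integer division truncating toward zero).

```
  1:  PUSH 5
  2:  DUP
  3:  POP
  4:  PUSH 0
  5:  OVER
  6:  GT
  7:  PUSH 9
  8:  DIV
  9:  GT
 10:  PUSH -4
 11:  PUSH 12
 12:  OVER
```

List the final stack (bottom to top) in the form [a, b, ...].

[1, -4, 12, -4]

PUSH 5  → [5]
DUP     → [5, 5]
POP     → [5]
PUSH 0  → [5, 0]
OVER    → [5, 0, 5]
GT      → [5, 0]
PUSH 9  → [5, 0, 9]
DIV     → [5, 0]
GT      → [1]
PUSH -4 → [1, -4]
PUSH 12 → [1, -4, 12]
OVER    → [1, -4, 12, -4]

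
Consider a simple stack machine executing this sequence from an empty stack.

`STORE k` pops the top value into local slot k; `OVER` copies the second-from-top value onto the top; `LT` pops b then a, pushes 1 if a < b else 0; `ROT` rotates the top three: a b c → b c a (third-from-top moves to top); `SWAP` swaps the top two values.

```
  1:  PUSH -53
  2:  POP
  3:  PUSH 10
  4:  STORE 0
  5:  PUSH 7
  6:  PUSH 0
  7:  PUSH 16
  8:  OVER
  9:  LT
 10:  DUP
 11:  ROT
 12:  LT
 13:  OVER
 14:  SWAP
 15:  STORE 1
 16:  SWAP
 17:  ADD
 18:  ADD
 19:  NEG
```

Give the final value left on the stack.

-7

PUSH -53 → [-53]
POP      → []
PUSH 10  → [10]
STORE 0  → []
PUSH 7   → [7]
PUSH 0   → [7, 0]
PUSH 16  → [7, 0, 16]
OVER     → [7, 0, 16, 0]
LT       → [7, 0, 0]
DUP      → [7, 0, 0, 0]
ROT      → [7, 0, 0, 0]
LT       → [7, 0, 0]
OVER     → [7, 0, 0, 0]
SWAP     → [7, 0, 0, 0]
STORE 1  → [7, 0, 0]
SWAP     → [7, 0, 0]
ADD      → [7, 0]
ADD      → [7]
NEG      → [-7]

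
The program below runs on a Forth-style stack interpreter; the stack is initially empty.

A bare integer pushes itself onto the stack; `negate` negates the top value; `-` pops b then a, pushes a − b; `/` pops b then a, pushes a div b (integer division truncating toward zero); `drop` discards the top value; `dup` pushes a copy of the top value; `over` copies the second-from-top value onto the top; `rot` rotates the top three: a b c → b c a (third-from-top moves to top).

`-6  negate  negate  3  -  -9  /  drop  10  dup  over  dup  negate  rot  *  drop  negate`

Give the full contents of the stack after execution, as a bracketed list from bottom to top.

-6     : [-6]
negate : [6]
negate : [-6]
3      : [-6, 3]
-      : [-9]
-9     : [-9, -9]
/      : [1]
drop   : []
10     : [10]
dup    : [10, 10]
over   : [10, 10, 10]
dup    : [10, 10, 10, 10]
negate : [10, 10, 10, -10]
rot    : [10, 10, -10, 10]
*      : [10, 10, -100]
drop   : [10, 10]
negate : [10, -10]

[10, -10]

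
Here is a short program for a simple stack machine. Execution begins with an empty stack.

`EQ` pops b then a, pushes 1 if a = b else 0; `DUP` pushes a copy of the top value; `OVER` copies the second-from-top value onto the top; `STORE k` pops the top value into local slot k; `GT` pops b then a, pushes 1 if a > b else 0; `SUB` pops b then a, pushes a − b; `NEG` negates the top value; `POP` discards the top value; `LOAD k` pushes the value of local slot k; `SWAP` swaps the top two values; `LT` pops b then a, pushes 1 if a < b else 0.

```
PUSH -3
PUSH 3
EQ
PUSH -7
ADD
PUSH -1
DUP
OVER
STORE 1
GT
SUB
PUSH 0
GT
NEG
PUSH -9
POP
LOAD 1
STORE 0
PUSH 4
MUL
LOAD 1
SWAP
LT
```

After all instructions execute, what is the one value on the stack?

1

PUSH -3  [-3]
PUSH 3   [-3, 3]
EQ       [0]
PUSH -7  [0, -7]
ADD      [-7]
PUSH -1  [-7, -1]
DUP      [-7, -1, -1]
OVER     [-7, -1, -1, -1]
STORE 1  [-7, -1, -1]
GT       [-7, 0]
SUB      [-7]
PUSH 0   [-7, 0]
GT       [0]
NEG      [0]
PUSH -9  [0, -9]
POP      [0]
LOAD 1   [0, -1]
STORE 0  [0]
PUSH 4   [0, 4]
MUL      [0]
LOAD 1   [0, -1]
SWAP     [-1, 0]
LT       [1]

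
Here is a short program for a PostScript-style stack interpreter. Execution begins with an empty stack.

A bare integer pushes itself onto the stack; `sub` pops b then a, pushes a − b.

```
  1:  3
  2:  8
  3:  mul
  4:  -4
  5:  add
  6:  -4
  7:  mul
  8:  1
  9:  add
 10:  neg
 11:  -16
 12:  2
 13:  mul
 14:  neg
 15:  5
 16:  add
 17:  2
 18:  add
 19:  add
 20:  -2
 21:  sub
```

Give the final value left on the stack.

120

3    [3]
8    [3, 8]
mul  [24]
-4   [24, -4]
add  [20]
-4   [20, -4]
mul  [-80]
1    [-80, 1]
add  [-79]
neg  [79]
-16  [79, -16]
2    [79, -16, 2]
mul  [79, -32]
neg  [79, 32]
5    [79, 32, 5]
add  [79, 37]
2    [79, 37, 2]
add  [79, 39]
add  [118]
-2   [118, -2]
sub  [120]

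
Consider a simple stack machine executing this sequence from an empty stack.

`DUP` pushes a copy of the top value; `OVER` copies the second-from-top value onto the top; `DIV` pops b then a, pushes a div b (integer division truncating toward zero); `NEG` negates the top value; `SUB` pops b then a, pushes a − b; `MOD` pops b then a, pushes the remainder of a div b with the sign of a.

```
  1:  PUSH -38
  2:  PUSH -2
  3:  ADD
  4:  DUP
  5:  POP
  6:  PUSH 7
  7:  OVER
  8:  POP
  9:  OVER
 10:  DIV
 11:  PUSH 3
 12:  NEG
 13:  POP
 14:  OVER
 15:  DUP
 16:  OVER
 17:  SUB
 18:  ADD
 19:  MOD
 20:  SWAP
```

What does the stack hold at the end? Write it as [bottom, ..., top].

PUSH -38 : [-38]
PUSH -2  : [-38, -2]
ADD      : [-40]
DUP      : [-40, -40]
POP      : [-40]
PUSH 7   : [-40, 7]
OVER     : [-40, 7, -40]
POP      : [-40, 7]
OVER     : [-40, 7, -40]
DIV      : [-40, 0]
PUSH 3   : [-40, 0, 3]
NEG      : [-40, 0, -3]
POP      : [-40, 0]
OVER     : [-40, 0, -40]
DUP      : [-40, 0, -40, -40]
OVER     : [-40, 0, -40, -40, -40]
SUB      : [-40, 0, -40, 0]
ADD      : [-40, 0, -40]
MOD      : [-40, 0]
SWAP     : [0, -40]

[0, -40]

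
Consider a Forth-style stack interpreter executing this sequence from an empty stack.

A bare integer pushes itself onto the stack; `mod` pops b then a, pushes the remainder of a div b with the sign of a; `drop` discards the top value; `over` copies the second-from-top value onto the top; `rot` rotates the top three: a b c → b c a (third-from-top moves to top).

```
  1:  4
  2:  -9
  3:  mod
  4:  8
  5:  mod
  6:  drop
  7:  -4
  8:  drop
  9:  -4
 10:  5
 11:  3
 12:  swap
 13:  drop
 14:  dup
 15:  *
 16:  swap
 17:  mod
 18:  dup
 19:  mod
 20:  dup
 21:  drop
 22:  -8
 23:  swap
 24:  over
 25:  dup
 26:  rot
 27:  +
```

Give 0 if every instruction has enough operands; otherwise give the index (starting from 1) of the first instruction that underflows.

4     4
-9    4 -9
mod   4
8     4 8
mod   4
drop  (empty)
-4    -4
drop  (empty)
-4    -4
5     -4 5
3     -4 5 3
swap  -4 3 5
drop  -4 3
dup   -4 3 3
*     -4 9
swap  9 -4
mod   1
dup   1 1
mod   0
dup   0 0
drop  0
-8    0 -8
swap  -8 0
over  -8 0 -8
dup   -8 0 -8 -8
rot   -8 -8 -8 0
+     -8 -8 -8

0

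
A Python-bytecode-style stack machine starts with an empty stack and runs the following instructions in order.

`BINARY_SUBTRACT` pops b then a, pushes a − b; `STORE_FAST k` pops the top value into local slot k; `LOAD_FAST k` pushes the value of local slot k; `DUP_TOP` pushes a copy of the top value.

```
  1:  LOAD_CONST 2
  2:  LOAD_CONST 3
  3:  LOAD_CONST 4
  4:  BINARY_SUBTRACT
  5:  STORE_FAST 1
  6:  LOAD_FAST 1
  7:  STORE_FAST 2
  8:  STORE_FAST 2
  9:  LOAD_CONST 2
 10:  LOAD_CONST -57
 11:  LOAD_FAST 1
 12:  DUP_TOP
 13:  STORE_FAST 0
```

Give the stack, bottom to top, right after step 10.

LOAD_CONST 2    → [2]
LOAD_CONST 3    → [2, 3]
LOAD_CONST 4    → [2, 3, 4]
BINARY_SUBTRACT → [2, -1]
STORE_FAST 1    → [2]
LOAD_FAST 1     → [2, -1]
STORE_FAST 2    → [2]
STORE_FAST 2    → []
LOAD_CONST 2    → [2]
LOAD_CONST -57  → [2, -57]

[2, -57]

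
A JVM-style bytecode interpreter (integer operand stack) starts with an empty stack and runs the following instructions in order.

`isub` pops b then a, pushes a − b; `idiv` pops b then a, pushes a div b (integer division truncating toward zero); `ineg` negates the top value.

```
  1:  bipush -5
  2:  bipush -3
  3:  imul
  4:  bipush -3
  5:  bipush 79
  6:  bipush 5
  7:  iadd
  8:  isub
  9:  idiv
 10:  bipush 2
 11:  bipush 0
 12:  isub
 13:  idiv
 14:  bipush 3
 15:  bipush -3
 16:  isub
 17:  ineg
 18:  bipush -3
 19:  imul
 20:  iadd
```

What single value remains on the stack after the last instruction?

bipush -5 → [-5]
bipush -3 → [-5, -3]
imul      → [15]
bipush -3 → [15, -3]
bipush 79 → [15, -3, 79]
bipush 5  → [15, -3, 79, 5]
iadd      → [15, -3, 84]
isub      → [15, -87]
idiv      → [0]
bipush 2  → [0, 2]
bipush 0  → [0, 2, 0]
isub      → [0, 2]
idiv      → [0]
bipush 3  → [0, 3]
bipush -3 → [0, 3, -3]
isub      → [0, 6]
ineg      → [0, -6]
bipush -3 → [0, -6, -3]
imul      → [0, 18]
iadd      → [18]

18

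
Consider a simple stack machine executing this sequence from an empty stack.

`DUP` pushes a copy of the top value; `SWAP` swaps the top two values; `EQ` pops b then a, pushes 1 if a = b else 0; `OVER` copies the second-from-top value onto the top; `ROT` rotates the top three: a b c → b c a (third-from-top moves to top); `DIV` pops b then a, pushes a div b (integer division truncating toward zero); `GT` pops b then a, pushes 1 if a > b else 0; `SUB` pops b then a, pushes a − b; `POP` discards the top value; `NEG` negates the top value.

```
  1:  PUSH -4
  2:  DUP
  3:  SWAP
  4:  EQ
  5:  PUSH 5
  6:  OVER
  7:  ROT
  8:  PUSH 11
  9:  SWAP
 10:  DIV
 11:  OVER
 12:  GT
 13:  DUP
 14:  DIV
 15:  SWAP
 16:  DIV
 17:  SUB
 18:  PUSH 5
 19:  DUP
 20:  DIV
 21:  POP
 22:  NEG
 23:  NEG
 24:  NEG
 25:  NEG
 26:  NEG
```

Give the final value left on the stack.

PUSH -4  [-4]
DUP      [-4, -4]
SWAP     [-4, -4]
EQ       [1]
PUSH 5   [1, 5]
OVER     [1, 5, 1]
ROT      [5, 1, 1]
PUSH 11  [5, 1, 1, 11]
SWAP     [5, 1, 11, 1]
DIV      [5, 1, 11]
OVER     [5, 1, 11, 1]
GT       [5, 1, 1]
DUP      [5, 1, 1, 1]
DIV      [5, 1, 1]
SWAP     [5, 1, 1]
DIV      [5, 1]
SUB      [4]
PUSH 5   [4, 5]
DUP      [4, 5, 5]
DIV      [4, 1]
POP      [4]
NEG      [-4]
NEG      [4]
NEG      [-4]
NEG      [4]
NEG      [-4]

-4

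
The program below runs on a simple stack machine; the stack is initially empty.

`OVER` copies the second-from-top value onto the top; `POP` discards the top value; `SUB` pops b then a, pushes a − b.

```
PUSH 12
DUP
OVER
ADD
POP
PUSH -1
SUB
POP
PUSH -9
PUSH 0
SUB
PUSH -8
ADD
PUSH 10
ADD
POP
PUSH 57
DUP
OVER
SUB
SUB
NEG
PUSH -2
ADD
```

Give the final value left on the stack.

-59

PUSH 12 -> 12
DUP     -> 12 12
OVER    -> 12 12 12
ADD     -> 12 24
POP     -> 12
PUSH -1 -> 12 -1
SUB     -> 13
POP     -> (empty)
PUSH -9 -> -9
PUSH 0  -> -9 0
SUB     -> -9
PUSH -8 -> -9 -8
ADD     -> -17
PUSH 10 -> -17 10
ADD     -> -7
POP     -> (empty)
PUSH 57 -> 57
DUP     -> 57 57
OVER    -> 57 57 57
SUB     -> 57 0
SUB     -> 57
NEG     -> -57
PUSH -2 -> -57 -2
ADD     -> -59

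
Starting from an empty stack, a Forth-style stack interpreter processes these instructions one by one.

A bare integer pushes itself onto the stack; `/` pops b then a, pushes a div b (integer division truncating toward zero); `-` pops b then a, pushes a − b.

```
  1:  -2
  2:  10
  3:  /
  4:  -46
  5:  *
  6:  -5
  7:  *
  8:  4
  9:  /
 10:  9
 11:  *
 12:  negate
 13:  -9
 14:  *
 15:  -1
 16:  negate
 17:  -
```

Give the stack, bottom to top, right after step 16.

-2     → -2
10     → -2 10
/      → 0
-46    → 0 -46
*      → 0
-5     → 0 -5
*      → 0
4      → 0 4
/      → 0
9      → 0 9
*      → 0
negate → 0
-9     → 0 -9
*      → 0
-1     → 0 -1
negate → 0 1

[0, 1]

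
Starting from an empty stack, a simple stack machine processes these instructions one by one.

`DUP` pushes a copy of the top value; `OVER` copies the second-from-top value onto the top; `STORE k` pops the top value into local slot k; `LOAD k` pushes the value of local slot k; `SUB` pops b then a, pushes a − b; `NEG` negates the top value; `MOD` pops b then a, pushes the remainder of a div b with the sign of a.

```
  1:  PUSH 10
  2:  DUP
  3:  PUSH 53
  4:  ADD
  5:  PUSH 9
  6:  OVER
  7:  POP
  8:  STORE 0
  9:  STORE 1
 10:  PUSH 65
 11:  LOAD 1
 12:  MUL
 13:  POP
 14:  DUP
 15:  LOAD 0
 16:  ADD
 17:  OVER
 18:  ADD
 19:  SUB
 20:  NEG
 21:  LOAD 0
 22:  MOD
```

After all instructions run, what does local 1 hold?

63

PUSH 10 -> [10]
DUP     -> [10, 10]
PUSH 53 -> [10, 10, 53]
ADD     -> [10, 63]
PUSH 9  -> [10, 63, 9]
OVER    -> [10, 63, 9, 63]
POP     -> [10, 63, 9]
STORE 0 -> [10, 63]
STORE 1 -> [10]
PUSH 65 -> [10, 65]
LOAD 1  -> [10, 65, 63]
MUL     -> [10, 4095]
POP     -> [10]
DUP     -> [10, 10]
LOAD 0  -> [10, 10, 9]
ADD     -> [10, 19]
OVER    -> [10, 19, 10]
ADD     -> [10, 29]
SUB     -> [-19]
NEG     -> [19]
LOAD 0  -> [19, 9]
MOD     -> [1]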